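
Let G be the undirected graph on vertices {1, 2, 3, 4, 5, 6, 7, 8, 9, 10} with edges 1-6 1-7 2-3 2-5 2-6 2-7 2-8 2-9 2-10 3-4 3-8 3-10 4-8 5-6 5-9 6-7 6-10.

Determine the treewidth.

2

A width-2 tree decomposition is:
Bags: B1 = {2, 5, 6}  B2 = {2, 6, 10}  B3 = {2, 3, 10}  B4 = {2, 5, 9}  B5 = {2, 3, 8}  B6 = {2, 6, 7}  B7 = {3, 4, 8}  B8 = {1, 6, 7}
Tree: B1–B2, B2–B3, B1–B4, B3–B5, B2–B6, B5–B7, B6–B8
The largest bag has 3 vertices, giving width 2; this decomposition certifies tw(G) ≤ 2. On the other hand G contains the 3-clique {1, 6, 7}. A clique must lie in a single bag of any decomposition, so no decomposition can have width below 2. The upper and lower bounds meet at 2, so that is the treewidth.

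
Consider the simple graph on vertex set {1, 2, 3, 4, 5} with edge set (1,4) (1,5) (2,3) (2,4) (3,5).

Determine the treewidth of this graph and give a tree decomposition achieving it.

Treewidth 2.
One optimal decomposition is:
Bags: B1 = {2, 3, 5}  B2 = {1, 2, 5}  B3 = {1, 2, 4}
Tree: B1–B2, B2–B3

Each bag holds 3 vertices, so the decomposition has width 2, which upper-bounds the treewidth. Since 2–3–5–1–4–2 is a cycle in G, G is not acyclic. Forests are exactly the graphs of treewidth ≤ 1, so tw(G) ≥ 2. Hence tw(G) = 2 exactly.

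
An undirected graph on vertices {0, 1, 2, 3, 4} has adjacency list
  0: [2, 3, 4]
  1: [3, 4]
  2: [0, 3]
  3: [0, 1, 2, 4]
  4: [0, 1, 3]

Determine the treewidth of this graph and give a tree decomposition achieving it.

Each bag holds 3 vertices, so the decomposition has width 2, which upper-bounds the treewidth. Conversely, {0, 2, 3} is a clique of size 3, and the vertices of any clique must share a bag in every tree decomposition; so some bag has ≥ 3 vertices and tw(G) ≥ 2. Hence tw(G) = 2 exactly.

Treewidth 2.
One optimal decomposition is:
Bags: B1 = {0, 3, 4}  B2 = {1, 3, 4}  B3 = {0, 2, 3}
Tree: B1–B2, B1–B3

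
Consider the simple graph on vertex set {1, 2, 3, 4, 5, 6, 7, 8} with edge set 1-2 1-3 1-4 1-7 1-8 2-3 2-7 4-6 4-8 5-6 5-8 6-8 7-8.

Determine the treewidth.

2

A width-2 tree decomposition is:
Bags: B1 = {1, 7, 8}  B2 = {1, 2, 7}  B3 = {1, 4, 8}  B4 = {4, 6, 8}  B5 = {5, 6, 8}  B6 = {1, 2, 3}
Tree: B1–B2, B1–B3, B3–B4, B4–B5, B2–B6
Every bag has size at most 3, so the width is 3 − 1 = 2 and tw(G) ≤ 2. For the lower bound, the 3 vertices {1, 4, 8} are pairwise adjacent, and any tree decomposition puts a clique entirely inside one bag — forcing width ≥ 2. Hence tw(G) = 2 exactly.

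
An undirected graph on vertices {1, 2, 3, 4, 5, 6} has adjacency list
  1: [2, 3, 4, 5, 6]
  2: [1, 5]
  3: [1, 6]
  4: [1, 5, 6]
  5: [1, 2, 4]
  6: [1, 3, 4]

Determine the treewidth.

2

A width-2 tree decomposition is:
Bags: B1 = {1, 4, 5}  B2 = {1, 2, 5}  B3 = {1, 4, 6}  B4 = {1, 3, 6}
Tree: B1–B2, B1–B3, B3–B4
Every bag has size at most 3, so the width is 3 − 1 = 2 and tw(G) ≤ 2. On the other hand G contains the 3-clique {1, 2, 5}. A clique must lie in a single bag of any decomposition, so no decomposition can have width below 2. Hence tw(G) = 2 exactly.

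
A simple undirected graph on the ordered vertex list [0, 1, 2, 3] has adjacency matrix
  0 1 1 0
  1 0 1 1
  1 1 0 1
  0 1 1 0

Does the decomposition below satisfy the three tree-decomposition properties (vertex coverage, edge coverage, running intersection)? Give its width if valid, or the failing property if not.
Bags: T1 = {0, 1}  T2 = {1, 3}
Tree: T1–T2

A tree decomposition must satisfy three properties: every vertex lies in some bag; for every edge, both endpoints lie together in some bag; and for every vertex, the bags containing it form a connected subtree. Here vertex 2 appears in no bag, so the decomposition is invalid.

No — vertex 2 appears in no bag.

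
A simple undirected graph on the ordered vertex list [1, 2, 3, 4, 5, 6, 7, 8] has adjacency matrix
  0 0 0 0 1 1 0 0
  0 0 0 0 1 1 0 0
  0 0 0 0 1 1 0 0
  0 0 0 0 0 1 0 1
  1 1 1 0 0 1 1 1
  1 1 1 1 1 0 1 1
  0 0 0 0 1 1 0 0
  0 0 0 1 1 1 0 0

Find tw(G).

2

A width-2 tree decomposition is:
Bags: B1 = {3, 5, 6}  B2 = {5, 6, 8}  B3 = {5, 6, 7}  B4 = {1, 5, 6}  B5 = {2, 5, 6}  B6 = {4, 6, 8}
Tree: B1–B2, B2–B3, B3–B4, B3–B5, B2–B6
The largest bag has 3 vertices, giving width 2; this decomposition certifies tw(G) ≤ 2. Conversely, {4, 6, 8} is a clique of size 3, and the vertices of any clique must share a bag in every tree decomposition; so some bag has ≥ 3 vertices and tw(G) ≥ 2. Combining the bounds, tw(G) = 2.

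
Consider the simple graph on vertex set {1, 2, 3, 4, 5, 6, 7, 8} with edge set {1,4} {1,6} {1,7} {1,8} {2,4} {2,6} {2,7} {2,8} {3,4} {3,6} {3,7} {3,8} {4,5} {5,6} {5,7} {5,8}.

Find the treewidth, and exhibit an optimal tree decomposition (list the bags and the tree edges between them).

Treewidth 4.
Bags: B1 = {1, 2, 3, 5, 8}  B2 = {1, 2, 3, 4, 5}  B3 = {1, 2, 3, 5, 7}  B4 = {1, 2, 3, 5, 6}
Tree: B1–B2, B2–B3, B3–B4

Each bag holds 5 vertices, so the decomposition has width 4, which upper-bounds the treewidth. For the lower bound: the 5 vertex sets {3,8}, {1,4}, {5,7}, {2}, {6} are disjoint, each induces a connected subgraph, and every pair is joined by at least one edge of G. Contracting each set to a single vertex therefore yields K_{5} as a minor, and since treewidth is minor-monotone, tw(G) ≥ tw(K_{5}) = 4. The upper and lower bounds meet at 4, so that is the treewidth.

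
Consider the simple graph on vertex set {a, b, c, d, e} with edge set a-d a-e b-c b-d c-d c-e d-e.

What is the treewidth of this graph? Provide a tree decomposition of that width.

Treewidth 2.
One such decomposition:
Bags: B1 = {c, d, e}  B2 = {b, c, d}  B3 = {a, d, e}
Tree: B1–B2, B1–B3

The largest bag has 3 vertices, giving width 2; this decomposition certifies tw(G) ≤ 2. Conversely, {c, d, e} is a clique of size 3, and the vertices of any clique must share a bag in every tree decomposition; so some bag has ≥ 3 vertices and tw(G) ≥ 2. Therefore the treewidth is 2.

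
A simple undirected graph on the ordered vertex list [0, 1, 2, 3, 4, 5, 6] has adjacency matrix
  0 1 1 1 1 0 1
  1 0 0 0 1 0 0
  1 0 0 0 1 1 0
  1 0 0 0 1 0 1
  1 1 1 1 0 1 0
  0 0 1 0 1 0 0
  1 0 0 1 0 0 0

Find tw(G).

2

A width-2 tree decomposition is:
Bags: B1 = {0, 3, 4}  B2 = {0, 1, 4}  B3 = {0, 3, 6}  B4 = {0, 2, 4}  B5 = {2, 4, 5}
Tree: B1–B2, B1–B3, B1–B4, B4–B5
Each bag holds 3 vertices, so the decomposition has width 2, which upper-bounds the treewidth. On the other hand G contains the 3-clique {0, 1, 4}. A clique must lie in a single bag of any decomposition, so no decomposition can have width below 2. Hence tw(G) = 2 exactly.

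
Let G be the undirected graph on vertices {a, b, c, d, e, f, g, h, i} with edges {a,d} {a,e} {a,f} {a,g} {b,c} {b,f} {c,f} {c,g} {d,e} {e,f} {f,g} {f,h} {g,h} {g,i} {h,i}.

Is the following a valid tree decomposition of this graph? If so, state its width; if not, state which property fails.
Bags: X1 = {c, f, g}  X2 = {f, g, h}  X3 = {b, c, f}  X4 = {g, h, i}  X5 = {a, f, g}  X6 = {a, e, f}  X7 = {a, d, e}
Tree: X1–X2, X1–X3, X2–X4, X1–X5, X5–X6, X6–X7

Checking the three conditions: (i) the bags cover all of {a, b, c, d, e, f, g, h, i}; (ii) for each edge, some bag contains both endpoints; (iii) the bags containing any fixed vertex form a subtree. All hold, so the decomposition is valid with width 3 − 1 = 2.

Yes; width 2.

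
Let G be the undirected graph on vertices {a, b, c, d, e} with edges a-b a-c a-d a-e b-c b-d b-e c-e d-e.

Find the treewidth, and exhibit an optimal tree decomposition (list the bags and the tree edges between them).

Each bag holds 4 vertices, so the decomposition has width 3, which upper-bounds the treewidth. On the other hand G contains the 4-clique {a, b, d, e}. A clique must lie in a single bag of any decomposition, so no decomposition can have width below 3. Combining the bounds, tw(G) = 3.

Treewidth 3.
Bags: B1 = {a, b, d, e}  B2 = {a, b, c, e}
Tree: B1–B2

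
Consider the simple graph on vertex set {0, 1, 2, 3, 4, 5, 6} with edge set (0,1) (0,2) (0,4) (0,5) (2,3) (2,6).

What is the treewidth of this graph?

1

A width-1 tree decomposition is:
Bags: B1 = {0, 5}  B2 = {0, 2}  B3 = {0, 1}  B4 = {0, 4}  B5 = {2, 3}  B6 = {2, 6}
Tree: B1–B2, B2–B3, B1–B4, B2–B5, B5–B6
Each bag holds 2 vertices, so the decomposition has width 1, which upper-bounds the treewidth. G has an edge, so its treewidth is at least 1. The upper and lower bounds meet at 1, so that is the treewidth.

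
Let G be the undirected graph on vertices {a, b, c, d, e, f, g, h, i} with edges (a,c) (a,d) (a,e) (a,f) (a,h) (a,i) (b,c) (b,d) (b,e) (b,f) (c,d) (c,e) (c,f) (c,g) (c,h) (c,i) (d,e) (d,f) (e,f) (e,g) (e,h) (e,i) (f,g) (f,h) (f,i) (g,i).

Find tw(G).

A width-4 tree decomposition is:
Bags: B1 = {a, c, e, f, i}  B2 = {a, c, d, e, f}  B3 = {c, e, f, g, i}  B4 = {b, c, d, e, f}  B5 = {a, c, e, f, h}
Tree: B1–B2, B1–B3, B2–B4, B1–B5
Each bag holds 5 vertices, so the decomposition has width 4, which upper-bounds the treewidth. On the other hand G contains the 5-clique {c, e, f, g, i}. A clique must lie in a single bag of any decomposition, so no decomposition can have width below 4. Combining the bounds, tw(G) = 4.

4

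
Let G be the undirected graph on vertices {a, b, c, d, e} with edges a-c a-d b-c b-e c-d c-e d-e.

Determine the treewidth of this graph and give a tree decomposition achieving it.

Each bag holds 3 vertices, so the decomposition has width 2, which upper-bounds the treewidth. For the lower bound, the 3 vertices {c, d, e} are pairwise adjacent, and any tree decomposition puts a clique entirely inside one bag — forcing width ≥ 2. Therefore the treewidth is 2.

Treewidth 2.
One optimal decomposition is:
Bags: B1 = {c, d, e}  B2 = {b, c, e}  B3 = {a, c, d}
Tree: B1–B2, B1–B3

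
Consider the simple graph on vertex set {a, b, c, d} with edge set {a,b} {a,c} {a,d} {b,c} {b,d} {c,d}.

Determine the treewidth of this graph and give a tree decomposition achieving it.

Treewidth 3.
One such decomposition:
Bags: B1 = {a, b, c, d}
Tree: (single bag)

A single bag containing all 4 vertices is trivially a valid decomposition of width 3. Conversely, {a, b, c, d} is a clique of size 4, and the vertices of any clique must share a bag in every tree decomposition; so some bag has ≥ 4 vertices and tw(G) ≥ 3. The upper and lower bounds meet at 3, so that is the treewidth.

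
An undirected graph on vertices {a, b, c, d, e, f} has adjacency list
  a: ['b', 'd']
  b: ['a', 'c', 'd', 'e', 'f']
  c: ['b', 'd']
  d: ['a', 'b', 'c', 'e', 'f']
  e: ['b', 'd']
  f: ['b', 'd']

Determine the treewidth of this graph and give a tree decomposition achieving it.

Treewidth 2.
One optimal decomposition is:
Bags: B1 = {a, b, d}  B2 = {b, d, e}  B3 = {b, d, f}  B4 = {b, c, d}
Tree: B1–B2, B2–B3, B2–B4

Every bag has size at most 3, so the width is 3 − 1 = 2 and tw(G) ≤ 2. Conversely, {b, d, e} is a clique of size 3, and the vertices of any clique must share a bag in every tree decomposition; so some bag has ≥ 3 vertices and tw(G) ≥ 2. Combining the bounds, tw(G) = 2.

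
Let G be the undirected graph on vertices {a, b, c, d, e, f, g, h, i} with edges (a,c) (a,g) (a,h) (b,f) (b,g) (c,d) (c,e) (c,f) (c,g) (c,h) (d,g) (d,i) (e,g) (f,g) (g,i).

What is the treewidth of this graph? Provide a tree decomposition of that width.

Treewidth 2.
One optimal decomposition is:
Bags: B1 = {a, c, g}  B2 = {c, d, g}  B3 = {c, f, g}  B4 = {c, e, g}  B5 = {b, f, g}  B6 = {d, g, i}  B7 = {a, c, h}
Tree: B1–B2, B2–B3, B2–B4, B3–B5, B2–B6, B1–B7

Each bag holds 3 vertices, so the decomposition has width 2, which upper-bounds the treewidth. On the other hand G contains the 3-clique {c, d, g}. A clique must lie in a single bag of any decomposition, so no decomposition can have width below 2. Therefore the treewidth is 2.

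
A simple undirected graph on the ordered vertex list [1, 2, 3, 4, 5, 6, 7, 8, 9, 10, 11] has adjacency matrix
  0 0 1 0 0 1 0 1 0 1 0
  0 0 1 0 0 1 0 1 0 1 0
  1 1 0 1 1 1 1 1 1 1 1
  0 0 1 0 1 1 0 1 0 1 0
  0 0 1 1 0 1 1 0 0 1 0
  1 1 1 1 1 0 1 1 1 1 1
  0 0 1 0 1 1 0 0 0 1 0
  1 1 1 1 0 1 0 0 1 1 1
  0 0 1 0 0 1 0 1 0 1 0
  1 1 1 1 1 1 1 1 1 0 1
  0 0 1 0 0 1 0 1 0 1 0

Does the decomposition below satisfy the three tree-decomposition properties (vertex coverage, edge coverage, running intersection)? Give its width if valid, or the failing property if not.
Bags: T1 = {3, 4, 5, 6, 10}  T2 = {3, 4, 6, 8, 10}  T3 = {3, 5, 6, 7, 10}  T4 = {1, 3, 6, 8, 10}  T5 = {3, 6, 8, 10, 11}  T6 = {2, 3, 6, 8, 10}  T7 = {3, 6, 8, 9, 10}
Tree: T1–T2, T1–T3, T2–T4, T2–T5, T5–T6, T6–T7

Yes; width 4.

Every vertex of G appears in some bag (union = {1, 2, 3, 4, 5, 6, 7, 8, 9, 10, 11}); every edge is covered by a bag; and for each vertex v the set of bags containing v is connected in the bag tree. The decomposition is therefore valid. The largest bag has 5 vertices, so the width is 4.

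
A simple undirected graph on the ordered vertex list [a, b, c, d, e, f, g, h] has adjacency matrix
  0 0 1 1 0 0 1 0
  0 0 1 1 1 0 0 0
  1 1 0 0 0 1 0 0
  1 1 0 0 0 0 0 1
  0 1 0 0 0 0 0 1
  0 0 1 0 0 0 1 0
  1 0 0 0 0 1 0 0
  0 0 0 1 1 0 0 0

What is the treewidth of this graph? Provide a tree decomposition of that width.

Each bag holds 3 vertices, so the decomposition has width 2, which upper-bounds the treewidth. Since g–f–c–a–g is a cycle in G, G is not acyclic. Forests are exactly the graphs of treewidth ≤ 1, so tw(G) ≥ 2. Combining the bounds, tw(G) = 2.

Treewidth 2.
One optimal decomposition is:
Bags: B1 = {a, f, g}  B2 = {a, c, f}  B3 = {a, c, d}  B4 = {b, c, d}  B5 = {b, d, h}  B6 = {b, e, h}
Tree: B1–B2, B2–B3, B3–B4, B4–B5, B5–B6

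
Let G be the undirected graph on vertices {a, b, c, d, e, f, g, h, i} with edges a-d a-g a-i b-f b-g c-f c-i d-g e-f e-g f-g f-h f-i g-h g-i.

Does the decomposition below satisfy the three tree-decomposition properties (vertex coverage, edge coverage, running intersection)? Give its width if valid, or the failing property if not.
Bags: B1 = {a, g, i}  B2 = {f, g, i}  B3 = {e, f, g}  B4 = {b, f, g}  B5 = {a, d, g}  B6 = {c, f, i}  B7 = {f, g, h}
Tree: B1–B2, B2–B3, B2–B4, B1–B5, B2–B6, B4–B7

Every vertex of G appears in some bag (union = {a, b, c, d, e, f, g, h, i}); every edge is covered by a bag; and for each vertex v the set of bags containing v is connected in the bag tree. The decomposition is therefore valid. The largest bag has 3 vertices, so the width is 2.

Yes; width 2.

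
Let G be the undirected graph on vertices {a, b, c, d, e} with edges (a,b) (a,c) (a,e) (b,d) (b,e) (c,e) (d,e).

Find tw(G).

A width-2 tree decomposition is:
Bags: B1 = {b, d, e}  B2 = {a, b, e}  B3 = {a, c, e}
Tree: B1–B2, B2–B3
The largest bag has 3 vertices, giving width 2; this decomposition certifies tw(G) ≤ 2. For the lower bound, the 3 vertices {b, d, e} are pairwise adjacent, and any tree decomposition puts a clique entirely inside one bag — forcing width ≥ 2. The upper and lower bounds meet at 2, so that is the treewidth.

2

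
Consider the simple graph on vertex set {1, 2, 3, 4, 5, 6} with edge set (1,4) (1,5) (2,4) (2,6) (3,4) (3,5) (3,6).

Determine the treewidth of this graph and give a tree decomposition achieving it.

Every bag has size at most 3, so the width is 3 − 1 = 2 and tw(G) ≤ 2. For the lower bound, G contains the cycle 5–1–4–3–5, so G is not a forest; only forests have treewidth ≤ 1, hence tw(G) ≥ 2. The upper and lower bounds meet at 2, so that is the treewidth.

Treewidth 2.
Bags: B1 = {1, 3, 5}  B2 = {1, 3, 4}  B3 = {3, 4, 6}  B4 = {2, 4, 6}
Tree: B1–B2, B2–B3, B3–B4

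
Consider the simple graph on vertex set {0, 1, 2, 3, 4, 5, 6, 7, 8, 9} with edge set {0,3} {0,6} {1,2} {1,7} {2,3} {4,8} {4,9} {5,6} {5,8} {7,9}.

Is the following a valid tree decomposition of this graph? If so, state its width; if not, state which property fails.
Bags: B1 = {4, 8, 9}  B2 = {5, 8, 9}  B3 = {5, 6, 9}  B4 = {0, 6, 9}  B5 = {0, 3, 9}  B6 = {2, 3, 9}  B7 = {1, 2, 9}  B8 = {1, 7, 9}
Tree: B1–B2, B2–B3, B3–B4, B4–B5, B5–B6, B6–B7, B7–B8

Yes; width 2.

Vertex coverage: the bags together contain {0, 1, 2, 3, 4, 5, 6, 7, 8, 9}, the full vertex set. Edge coverage: each edge of G has both endpoints in at least one bag. Running intersection: for every vertex, the bags containing it form a connected subtree. All three properties hold, so this is a valid tree decomposition of width max|bag| − 1 = 2, and hence tw(G) ≤ 2.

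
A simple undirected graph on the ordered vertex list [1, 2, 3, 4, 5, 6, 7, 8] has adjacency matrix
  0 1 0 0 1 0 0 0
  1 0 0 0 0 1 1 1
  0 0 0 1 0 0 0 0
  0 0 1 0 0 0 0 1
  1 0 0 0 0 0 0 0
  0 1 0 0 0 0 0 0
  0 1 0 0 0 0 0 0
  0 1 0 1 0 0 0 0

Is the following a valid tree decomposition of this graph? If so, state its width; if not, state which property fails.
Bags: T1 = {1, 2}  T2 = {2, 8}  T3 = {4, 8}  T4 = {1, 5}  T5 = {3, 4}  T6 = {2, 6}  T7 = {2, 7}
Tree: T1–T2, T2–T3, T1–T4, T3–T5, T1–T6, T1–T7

Every vertex of G appears in some bag (union = {1, 2, 3, 4, 5, 6, 7, 8}); every edge is covered by a bag; and for each vertex v the set of bags containing v is connected in the bag tree. The decomposition is therefore valid. The largest bag has 2 vertices, so the width is 1.

Yes; width 1.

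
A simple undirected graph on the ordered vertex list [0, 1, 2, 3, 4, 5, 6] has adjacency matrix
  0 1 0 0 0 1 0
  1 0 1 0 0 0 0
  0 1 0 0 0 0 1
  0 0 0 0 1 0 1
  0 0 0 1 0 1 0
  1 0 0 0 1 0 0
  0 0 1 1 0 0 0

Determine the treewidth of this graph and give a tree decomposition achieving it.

The largest bag has 3 vertices, giving width 2; this decomposition certifies tw(G) ≤ 2. Since 0–5–4–3–6–2–1–0 is a cycle in G, G is not acyclic. Forests are exactly the graphs of treewidth ≤ 1, so tw(G) ≥ 2. Hence tw(G) = 2 exactly.

Treewidth 2.
One optimal decomposition is:
Bags: B1 = {0, 4, 5}  B2 = {0, 3, 4}  B3 = {0, 3, 6}  B4 = {0, 2, 6}  B5 = {0, 1, 2}
Tree: B1–B2, B2–B3, B3–B4, B4–B5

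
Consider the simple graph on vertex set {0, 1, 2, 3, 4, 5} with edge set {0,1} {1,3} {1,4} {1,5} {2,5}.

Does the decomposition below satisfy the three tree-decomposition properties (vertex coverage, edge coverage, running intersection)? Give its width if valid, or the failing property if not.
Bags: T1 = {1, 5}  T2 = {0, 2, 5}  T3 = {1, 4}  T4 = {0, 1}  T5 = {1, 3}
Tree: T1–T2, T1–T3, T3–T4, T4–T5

No — bags containing vertex 0 are not connected in the tree.

A tree decomposition must satisfy three properties: every vertex lies in some bag; for every edge, both endpoints lie together in some bag; and for every vertex, the bags containing it form a connected subtree. Here bags containing vertex 0 are not connected in the tree, so the decomposition is invalid.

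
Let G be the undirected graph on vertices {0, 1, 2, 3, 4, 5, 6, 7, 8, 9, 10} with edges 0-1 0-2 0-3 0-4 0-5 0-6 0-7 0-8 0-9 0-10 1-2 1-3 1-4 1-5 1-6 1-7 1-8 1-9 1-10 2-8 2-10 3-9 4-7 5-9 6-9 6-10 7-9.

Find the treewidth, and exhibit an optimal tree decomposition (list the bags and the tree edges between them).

Treewidth 3.
One such decomposition:
Bags: B1 = {0, 1, 6, 9}  B2 = {0, 1, 7, 9}  B3 = {0, 1, 6, 10}  B4 = {0, 1, 2, 10}  B5 = {0, 1, 4, 7}  B6 = {0, 1, 3, 9}  B7 = {0, 1, 2, 8}  B8 = {0, 1, 5, 9}
Tree: B1–B2, B1–B3, B3–B4, B2–B5, B1–B6, B4–B7, B6–B8

Every bag has size at most 4, so the width is 4 − 1 = 3 and tw(G) ≤ 3. For the lower bound, the 4 vertices {0, 1, 2, 8} are pairwise adjacent, and any tree decomposition puts a clique entirely inside one bag — forcing width ≥ 3. Combining the bounds, tw(G) = 3.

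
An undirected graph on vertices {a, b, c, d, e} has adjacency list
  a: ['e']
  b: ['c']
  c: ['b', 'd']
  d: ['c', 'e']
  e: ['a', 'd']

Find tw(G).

1

A width-1 tree decomposition is:
Bags: B1 = {a, e}  B2 = {d, e}  B3 = {c, d}  B4 = {b, c}
Tree: B1–B2, B2–B3, B3–B4
Each bag holds 2 vertices, so the decomposition has width 1, which upper-bounds the treewidth. Any graph with an edge has treewidth ≥ 1, and G has the edge a–e. Hence tw(G) = 1 exactly.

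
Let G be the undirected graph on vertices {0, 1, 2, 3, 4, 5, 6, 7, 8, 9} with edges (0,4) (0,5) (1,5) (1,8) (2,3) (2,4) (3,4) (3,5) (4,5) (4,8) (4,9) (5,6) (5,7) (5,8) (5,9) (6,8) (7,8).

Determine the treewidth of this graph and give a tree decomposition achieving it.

Each bag holds 3 vertices, so the decomposition has width 2, which upper-bounds the treewidth. For the lower bound, the 3 vertices {2, 3, 4} are pairwise adjacent, and any tree decomposition puts a clique entirely inside one bag — forcing width ≥ 2. The upper and lower bounds meet at 2, so that is the treewidth.

Treewidth 2.
Bags: B1 = {5, 6, 8}  B2 = {1, 5, 8}  B3 = {4, 5, 8}  B4 = {3, 4, 5}  B5 = {0, 4, 5}  B6 = {4, 5, 9}  B7 = {2, 3, 4}  B8 = {5, 7, 8}
Tree: B1–B2, B1–B3, B3–B4, B4–B5, B5–B6, B4–B7, B3–B8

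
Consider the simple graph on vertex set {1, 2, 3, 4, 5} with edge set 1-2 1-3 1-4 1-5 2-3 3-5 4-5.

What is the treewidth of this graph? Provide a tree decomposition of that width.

Treewidth 2.
One optimal decomposition is:
Bags: B1 = {1, 4, 5}  B2 = {1, 3, 5}  B3 = {1, 2, 3}
Tree: B1–B2, B2–B3

The largest bag has 3 vertices, giving width 2; this decomposition certifies tw(G) ≤ 2. On the other hand G contains the 3-clique {1, 2, 3}. A clique must lie in a single bag of any decomposition, so no decomposition can have width below 2. Therefore the treewidth is 2.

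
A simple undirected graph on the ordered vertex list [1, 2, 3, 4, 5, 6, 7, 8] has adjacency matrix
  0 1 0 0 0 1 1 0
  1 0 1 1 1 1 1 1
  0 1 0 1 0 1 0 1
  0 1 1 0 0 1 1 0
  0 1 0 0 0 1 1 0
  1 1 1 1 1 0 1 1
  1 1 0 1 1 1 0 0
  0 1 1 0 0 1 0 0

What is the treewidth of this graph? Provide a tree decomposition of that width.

Treewidth 3.
One such decomposition:
Bags: B1 = {2, 4, 6, 7}  B2 = {2, 3, 4, 6}  B3 = {1, 2, 6, 7}  B4 = {2, 3, 6, 8}  B5 = {2, 5, 6, 7}
Tree: B1–B2, B1–B3, B2–B4, B1–B5

The largest bag has 4 vertices, giving width 3; this decomposition certifies tw(G) ≤ 3. On the other hand G contains the 4-clique {2, 3, 6, 8}. A clique must lie in a single bag of any decomposition, so no decomposition can have width below 3. Hence tw(G) = 3 exactly.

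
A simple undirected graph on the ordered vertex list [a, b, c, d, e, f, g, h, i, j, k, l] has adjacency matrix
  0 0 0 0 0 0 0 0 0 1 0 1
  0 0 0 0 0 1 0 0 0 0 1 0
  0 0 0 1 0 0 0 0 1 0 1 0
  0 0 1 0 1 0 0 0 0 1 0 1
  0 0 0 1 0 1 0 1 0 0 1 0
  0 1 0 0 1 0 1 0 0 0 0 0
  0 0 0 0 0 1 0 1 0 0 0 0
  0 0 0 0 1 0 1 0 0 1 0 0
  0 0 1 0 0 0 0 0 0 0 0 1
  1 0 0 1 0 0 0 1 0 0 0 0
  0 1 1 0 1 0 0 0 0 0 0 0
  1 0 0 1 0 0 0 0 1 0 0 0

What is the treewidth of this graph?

A width-3 tree decomposition is:
Bags: B1 = {a, i, j, l}  B2 = {d, i, j, l}  B3 = {c, d, i, j}  B4 = {c, d, h, j}  B5 = {c, d, e, h}  B6 = {c, e, h, k}  B7 = {e, g, h, k}  B8 = {e, f, g, k}  B9 = {b, f, g, k}
Tree: B1–B2, B2–B3, B3–B4, B4–B5, B5–B6, B6–B7, B7–B8, B8–B9
The largest bag has 4 vertices, giving width 3; this decomposition certifies tw(G) ≤ 3. For the lower bound: the 4 vertex sets {a,i,l}, {j}, {d}, {c,e,h,k} are disjoint, each induces a connected subgraph, and every pair is joined by at least one edge of G. Contracting each set to a single vertex therefore yields K_{4} as a minor, and since treewidth is minor-monotone, tw(G) ≥ tw(K_{4}) = 3. Therefore the treewidth is 3.

3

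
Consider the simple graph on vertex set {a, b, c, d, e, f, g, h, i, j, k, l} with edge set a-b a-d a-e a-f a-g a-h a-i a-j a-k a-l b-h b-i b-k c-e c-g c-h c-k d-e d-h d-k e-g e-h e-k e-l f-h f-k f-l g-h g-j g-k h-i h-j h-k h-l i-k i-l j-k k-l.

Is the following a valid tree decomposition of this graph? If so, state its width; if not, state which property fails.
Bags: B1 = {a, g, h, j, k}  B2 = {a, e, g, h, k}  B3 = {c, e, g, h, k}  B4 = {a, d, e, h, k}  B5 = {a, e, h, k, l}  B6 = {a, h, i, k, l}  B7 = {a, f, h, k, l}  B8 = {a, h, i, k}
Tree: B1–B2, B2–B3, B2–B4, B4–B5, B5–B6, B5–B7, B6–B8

A tree decomposition must satisfy three properties: every vertex lies in some bag; for every edge, both endpoints lie together in some bag; and for every vertex, the bags containing it form a connected subtree. Here vertex b appears in no bag, so the decomposition is invalid.

No — vertex b appears in no bag.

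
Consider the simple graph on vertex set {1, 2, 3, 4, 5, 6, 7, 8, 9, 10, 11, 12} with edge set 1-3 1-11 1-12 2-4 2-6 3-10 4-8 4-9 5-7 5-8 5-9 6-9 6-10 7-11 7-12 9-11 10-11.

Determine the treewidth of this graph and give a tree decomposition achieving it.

The largest bag has 4 vertices, giving width 3; this decomposition certifies tw(G) ≤ 3. For the lower bound: the 4 vertex sets {1,3,12}, {7}, {11}, {5,6,9,10} are disjoint, each induces a connected subgraph, and every pair is joined by at least one edge of G. Contracting each set to a single vertex therefore yields K_{4} as a minor, and since treewidth is minor-monotone, tw(G) ≥ tw(K_{4}) = 3. Therefore the treewidth is 3.

Treewidth 3.
Bags: B1 = {1, 3, 7, 12}  B2 = {1, 3, 7, 11}  B3 = {3, 7, 10, 11}  B4 = {5, 7, 10, 11}  B5 = {5, 9, 10, 11}  B6 = {5, 6, 9, 10}  B7 = {5, 6, 8, 9}  B8 = {4, 6, 8, 9}  B9 = {2, 4, 6, 8}
Tree: B1–B2, B2–B3, B3–B4, B4–B5, B5–B6, B6–B7, B7–B8, B8–B9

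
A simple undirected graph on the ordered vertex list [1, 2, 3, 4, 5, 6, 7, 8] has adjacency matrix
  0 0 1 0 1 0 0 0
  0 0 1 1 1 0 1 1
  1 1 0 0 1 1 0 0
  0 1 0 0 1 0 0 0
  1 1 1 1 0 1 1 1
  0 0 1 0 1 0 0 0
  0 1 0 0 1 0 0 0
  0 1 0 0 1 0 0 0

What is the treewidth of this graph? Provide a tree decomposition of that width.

Treewidth 2.
One optimal decomposition is:
Bags: B1 = {2, 3, 5}  B2 = {1, 3, 5}  B3 = {2, 5, 7}  B4 = {3, 5, 6}  B5 = {2, 5, 8}  B6 = {2, 4, 5}
Tree: B1–B2, B1–B3, B2–B4, B3–B5, B5–B6

The largest bag has 3 vertices, giving width 2; this decomposition certifies tw(G) ≤ 2. Conversely, {1, 3, 5} is a clique of size 3, and the vertices of any clique must share a bag in every tree decomposition; so some bag has ≥ 3 vertices and tw(G) ≥ 2. Hence tw(G) = 2 exactly.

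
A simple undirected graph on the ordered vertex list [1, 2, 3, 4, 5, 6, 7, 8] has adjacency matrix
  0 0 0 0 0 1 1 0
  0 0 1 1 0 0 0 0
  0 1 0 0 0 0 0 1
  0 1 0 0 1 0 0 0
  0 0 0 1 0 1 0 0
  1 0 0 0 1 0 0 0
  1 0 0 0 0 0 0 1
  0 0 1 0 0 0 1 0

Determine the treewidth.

2

A width-2 tree decomposition is:
Bags: B1 = {1, 6, 7}  B2 = {6, 7, 8}  B3 = {3, 6, 8}  B4 = {2, 3, 6}  B5 = {2, 4, 6}  B6 = {4, 5, 6}
Tree: B1–B2, B2–B3, B3–B4, B4–B5, B5–B6
Every bag has size at most 3, so the width is 3 − 1 = 2 and tw(G) ≤ 2. Since 6–1–7–8–3–2–4–5–6 is a cycle in G, G is not acyclic. Forests are exactly the graphs of treewidth ≤ 1, so tw(G) ≥ 2. The upper and lower bounds meet at 2, so that is the treewidth.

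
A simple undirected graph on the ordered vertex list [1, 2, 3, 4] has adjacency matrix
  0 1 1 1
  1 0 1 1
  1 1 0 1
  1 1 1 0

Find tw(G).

A width-3 tree decomposition is:
Bags: B1 = {1, 2, 3, 4}
Tree: (single bag)
A single bag containing all 4 vertices is trivially a valid decomposition of width 3. On the other hand G contains the 4-clique {1, 2, 3, 4}. A clique must lie in a single bag of any decomposition, so no decomposition can have width below 3. Therefore the treewidth is 3.

3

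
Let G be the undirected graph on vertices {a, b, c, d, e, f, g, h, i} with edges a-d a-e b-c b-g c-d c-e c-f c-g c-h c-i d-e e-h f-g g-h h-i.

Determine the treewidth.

A width-2 tree decomposition is:
Bags: B1 = {c, g, h}  B2 = {b, c, g}  B3 = {c, e, h}  B4 = {c, f, g}  B5 = {c, d, e}  B6 = {c, h, i}  B7 = {a, d, e}
Tree: B1–B2, B1–B3, B1–B4, B3–B5, B1–B6, B5–B7
Every bag has size at most 3, so the width is 3 − 1 = 2 and tw(G) ≤ 2. Conversely, {c, d, e} is a clique of size 3, and the vertices of any clique must share a bag in every tree decomposition; so some bag has ≥ 3 vertices and tw(G) ≥ 2. Combining the bounds, tw(G) = 2.

2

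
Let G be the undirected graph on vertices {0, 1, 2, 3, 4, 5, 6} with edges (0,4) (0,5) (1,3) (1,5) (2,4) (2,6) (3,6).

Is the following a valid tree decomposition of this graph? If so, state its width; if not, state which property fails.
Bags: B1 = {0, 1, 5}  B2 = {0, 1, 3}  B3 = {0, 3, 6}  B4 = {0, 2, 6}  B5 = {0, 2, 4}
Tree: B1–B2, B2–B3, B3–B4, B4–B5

Vertex coverage: the bags together contain {0, 1, 2, 3, 4, 5, 6}, the full vertex set. Edge coverage: each edge of G has both endpoints in at least one bag. Running intersection: for every vertex, the bags containing it form a connected subtree. All three properties hold, so this is a valid tree decomposition of width max|bag| − 1 = 2, and hence tw(G) ≤ 2.

Yes; width 2.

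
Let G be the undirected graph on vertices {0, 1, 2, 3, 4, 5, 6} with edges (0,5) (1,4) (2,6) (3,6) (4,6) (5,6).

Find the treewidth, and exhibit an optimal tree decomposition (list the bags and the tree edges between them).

Treewidth 1.
One optimal decomposition is:
Bags: B1 = {1, 4}  B2 = {4, 6}  B3 = {2, 6}  B4 = {5, 6}  B5 = {3, 6}  B6 = {0, 5}
Tree: B1–B2, B2–B3, B2–B4, B2–B5, B4–B6

The largest bag has 2 vertices, giving width 1; this decomposition certifies tw(G) ≤ 1. G has an edge, so its treewidth is at least 1. The upper and lower bounds meet at 1, so that is the treewidth.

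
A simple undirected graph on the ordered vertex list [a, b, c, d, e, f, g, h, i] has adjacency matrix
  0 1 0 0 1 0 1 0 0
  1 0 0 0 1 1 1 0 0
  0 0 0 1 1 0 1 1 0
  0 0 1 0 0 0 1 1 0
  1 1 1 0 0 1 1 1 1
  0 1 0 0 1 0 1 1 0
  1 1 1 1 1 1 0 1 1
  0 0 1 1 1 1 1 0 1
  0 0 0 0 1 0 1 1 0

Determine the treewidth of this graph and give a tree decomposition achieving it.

Every bag has size at most 4, so the width is 4 − 1 = 3 and tw(G) ≤ 3. Conversely, {c, d, g, h} is a clique of size 4, and the vertices of any clique must share a bag in every tree decomposition; so some bag has ≥ 4 vertices and tw(G) ≥ 3. The upper and lower bounds meet at 3, so that is the treewidth.

Treewidth 3.
Bags: B1 = {e, g, h, i}  B2 = {c, e, g, h}  B3 = {e, f, g, h}  B4 = {c, d, g, h}  B5 = {b, e, f, g}  B6 = {a, b, e, g}
Tree: B1–B2, B2–B3, B2–B4, B3–B5, B5–B6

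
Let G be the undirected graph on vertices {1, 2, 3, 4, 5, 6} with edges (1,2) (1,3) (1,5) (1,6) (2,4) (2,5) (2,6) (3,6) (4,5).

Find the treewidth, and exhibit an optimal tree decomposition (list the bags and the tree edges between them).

Treewidth 2.
One such decomposition:
Bags: B1 = {1, 2, 5}  B2 = {2, 4, 5}  B3 = {1, 2, 6}  B4 = {1, 3, 6}
Tree: B1–B2, B1–B3, B3–B4

The largest bag has 3 vertices, giving width 2; this decomposition certifies tw(G) ≤ 2. On the other hand G contains the 3-clique {1, 2, 5}. A clique must lie in a single bag of any decomposition, so no decomposition can have width below 2. Combining the bounds, tw(G) = 2.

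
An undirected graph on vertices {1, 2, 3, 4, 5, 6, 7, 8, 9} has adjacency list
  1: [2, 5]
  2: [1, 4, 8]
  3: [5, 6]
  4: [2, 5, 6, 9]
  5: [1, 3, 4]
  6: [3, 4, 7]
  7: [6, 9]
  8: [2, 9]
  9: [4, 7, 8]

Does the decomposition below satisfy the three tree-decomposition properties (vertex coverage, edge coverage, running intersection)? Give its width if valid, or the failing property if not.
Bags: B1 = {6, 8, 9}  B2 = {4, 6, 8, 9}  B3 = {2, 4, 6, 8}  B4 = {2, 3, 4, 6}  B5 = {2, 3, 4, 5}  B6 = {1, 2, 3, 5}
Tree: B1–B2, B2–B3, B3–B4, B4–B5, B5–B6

No — vertex 7 appears in no bag.

A tree decomposition must satisfy three properties: every vertex lies in some bag; for every edge, both endpoints lie together in some bag; and for every vertex, the bags containing it form a connected subtree. Here vertex 7 appears in no bag, so the decomposition is invalid.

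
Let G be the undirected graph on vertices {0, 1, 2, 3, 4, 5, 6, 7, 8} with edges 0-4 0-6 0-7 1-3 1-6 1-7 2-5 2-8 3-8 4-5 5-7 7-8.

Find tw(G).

A width-3 tree decomposition is:
Bags: B1 = {0, 1, 3, 6}  B2 = {0, 1, 3, 7}  B3 = {0, 3, 7, 8}  B4 = {0, 4, 7, 8}  B5 = {4, 5, 7, 8}  B6 = {2, 4, 5, 8}
Tree: B1–B2, B2–B3, B3–B4, B4–B5, B5–B6
Every bag has size at most 4, so the width is 4 − 1 = 3 and tw(G) ≤ 3. For the lower bound: the 4 vertex sets {1,3,6}, {0}, {7}, {2,4,5,8} are disjoint, each induces a connected subgraph, and every pair is joined by at least one edge of G. Contracting each set to a single vertex therefore yields K_{4} as a minor, and since treewidth is minor-monotone, tw(G) ≥ tw(K_{4}) = 3. Combining the bounds, tw(G) = 3.

3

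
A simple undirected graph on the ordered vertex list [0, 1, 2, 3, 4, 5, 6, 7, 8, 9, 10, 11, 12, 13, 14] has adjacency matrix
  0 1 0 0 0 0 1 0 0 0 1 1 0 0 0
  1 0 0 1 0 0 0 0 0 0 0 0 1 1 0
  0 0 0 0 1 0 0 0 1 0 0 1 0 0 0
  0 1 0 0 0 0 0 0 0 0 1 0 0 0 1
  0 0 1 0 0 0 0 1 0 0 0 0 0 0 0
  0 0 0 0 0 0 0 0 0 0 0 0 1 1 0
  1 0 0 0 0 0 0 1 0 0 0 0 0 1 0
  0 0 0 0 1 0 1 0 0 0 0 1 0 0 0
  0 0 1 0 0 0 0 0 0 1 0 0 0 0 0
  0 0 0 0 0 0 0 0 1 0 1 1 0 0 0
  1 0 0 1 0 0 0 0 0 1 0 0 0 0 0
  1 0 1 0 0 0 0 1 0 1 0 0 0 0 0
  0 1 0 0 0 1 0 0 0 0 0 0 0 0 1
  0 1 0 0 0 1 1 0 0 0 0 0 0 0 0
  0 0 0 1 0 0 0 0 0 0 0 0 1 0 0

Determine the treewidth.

A width-3 tree decomposition is:
Bags: B1 = {3, 5, 12, 14}  B2 = {1, 3, 5, 12}  B3 = {1, 3, 5, 13}  B4 = {1, 3, 10, 13}  B5 = {0, 1, 10, 13}  B6 = {0, 6, 10, 13}  B7 = {0, 6, 9, 10}  B8 = {0, 6, 9, 11}  B9 = {6, 7, 9, 11}  B10 = {7, 8, 9, 11}  B11 = {2, 7, 8, 11}  B12 = {2, 4, 7, 8}
Tree: B1–B2, B2–B3, B3–B4, B4–B5, B5–B6, B6–B7, B7–B8, B8–B9, B9–B10, B10–B11, B11–B12
The largest bag has 4 vertices, giving width 3; this decomposition certifies tw(G) ≤ 3. For the lower bound: the 4 vertex sets {5,12,14}, {3}, {1}, {0,6,10,13} are disjoint, each induces a connected subgraph, and every pair is joined by at least one edge of G. Contracting each set to a single vertex therefore yields K_{4} as a minor, and since treewidth is minor-monotone, tw(G) ≥ tw(K_{4}) = 3. The upper and lower bounds meet at 3, so that is the treewidth.

3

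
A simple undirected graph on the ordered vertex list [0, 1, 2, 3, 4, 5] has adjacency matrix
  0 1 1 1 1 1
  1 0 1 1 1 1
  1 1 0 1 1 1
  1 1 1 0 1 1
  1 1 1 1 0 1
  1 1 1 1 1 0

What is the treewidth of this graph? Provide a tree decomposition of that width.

Treewidth 5.
Bags: B1 = {0, 1, 2, 3, 4, 5}
Tree: (single bag)

With just one bag of size 6, the width is 6 − 1 = 5, so tw(G) ≤ 5. On the other hand G contains the 6-clique {0, 1, 2, 3, 4, 5}. A clique must lie in a single bag of any decomposition, so no decomposition can have width below 5. The upper and lower bounds meet at 5, so that is the treewidth.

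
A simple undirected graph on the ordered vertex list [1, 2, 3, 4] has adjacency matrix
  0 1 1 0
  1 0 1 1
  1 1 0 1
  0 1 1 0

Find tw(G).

A width-2 tree decomposition is:
Bags: B1 = {2, 3, 4}  B2 = {1, 2, 3}
Tree: B1–B2
The largest bag has 3 vertices, giving width 2; this decomposition certifies tw(G) ≤ 2. For the lower bound, the 3 vertices {1, 2, 3} are pairwise adjacent, and any tree decomposition puts a clique entirely inside one bag — forcing width ≥ 2. Combining the bounds, tw(G) = 2.

2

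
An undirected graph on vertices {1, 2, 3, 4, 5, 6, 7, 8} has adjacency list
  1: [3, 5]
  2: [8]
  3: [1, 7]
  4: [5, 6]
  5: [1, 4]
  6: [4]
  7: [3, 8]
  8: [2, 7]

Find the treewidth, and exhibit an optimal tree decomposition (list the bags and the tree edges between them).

Treewidth 1.
One such decomposition:
Bags: B1 = {1, 5}  B2 = {1, 3}  B3 = {3, 7}  B4 = {4, 5}  B5 = {4, 6}  B6 = {7, 8}  B7 = {2, 8}
Tree: B1–B2, B2–B3, B1–B4, B4–B5, B3–B6, B6–B7

Every bag has size at most 2, so the width is 2 − 1 = 1 and tw(G) ≤ 1. Since G has at least one edge (e.g. 5–1), it is not an edgeless graph, so tw(G) ≥ 1. Hence tw(G) = 1 exactly.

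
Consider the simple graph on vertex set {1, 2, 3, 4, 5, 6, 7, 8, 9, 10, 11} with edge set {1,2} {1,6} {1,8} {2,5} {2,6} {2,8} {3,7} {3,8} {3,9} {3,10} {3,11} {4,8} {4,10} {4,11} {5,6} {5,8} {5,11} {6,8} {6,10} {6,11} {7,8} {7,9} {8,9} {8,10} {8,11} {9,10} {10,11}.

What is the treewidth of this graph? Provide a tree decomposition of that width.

Every bag has size at most 4, so the width is 4 − 1 = 3 and tw(G) ≤ 3. For the lower bound, the 4 vertices {3, 8, 9, 10} are pairwise adjacent, and any tree decomposition puts a clique entirely inside one bag — forcing width ≥ 3. The upper and lower bounds meet at 3, so that is the treewidth.

Treewidth 3.
One such decomposition:
Bags: B1 = {3, 8, 9, 10}  B2 = {3, 8, 10, 11}  B3 = {3, 7, 8, 9}  B4 = {4, 8, 10, 11}  B5 = {6, 8, 10, 11}  B6 = {5, 6, 8, 11}  B7 = {2, 5, 6, 8}  B8 = {1, 2, 6, 8}
Tree: B1–B2, B1–B3, B2–B4, B2–B5, B5–B6, B6–B7, B7–B8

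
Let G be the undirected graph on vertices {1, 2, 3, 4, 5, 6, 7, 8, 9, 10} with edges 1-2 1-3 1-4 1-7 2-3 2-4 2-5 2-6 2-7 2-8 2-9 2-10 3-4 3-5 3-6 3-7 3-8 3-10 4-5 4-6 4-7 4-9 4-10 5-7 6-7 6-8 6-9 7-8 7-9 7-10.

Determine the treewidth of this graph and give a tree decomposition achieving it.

Treewidth 4.
One such decomposition:
Bags: B1 = {2, 3, 4, 7, 10}  B2 = {2, 3, 4, 6, 7}  B3 = {2, 3, 4, 5, 7}  B4 = {2, 3, 6, 7, 8}  B5 = {1, 2, 3, 4, 7}  B6 = {2, 4, 6, 7, 9}
Tree: B1–B2, B1–B3, B2–B4, B3–B5, B2–B6

Every bag has size at most 5, so the width is 5 − 1 = 4 and tw(G) ≤ 4. For the lower bound, the 5 vertices {2, 4, 6, 7, 9} are pairwise adjacent, and any tree decomposition puts a clique entirely inside one bag — forcing width ≥ 4. Hence tw(G) = 4 exactly.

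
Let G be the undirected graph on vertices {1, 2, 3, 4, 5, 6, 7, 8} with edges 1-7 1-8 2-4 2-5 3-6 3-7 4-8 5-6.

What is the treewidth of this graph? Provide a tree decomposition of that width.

The largest bag has 3 vertices, giving width 2; this decomposition certifies tw(G) ≤ 2. The edges 3–6–5–2–4–8–1–7–3 form a cycle, so G is not a tree and its treewidth is at least 2. Hence tw(G) = 2 exactly.

Treewidth 2.
One optimal decomposition is:
Bags: B1 = {3, 5, 6}  B2 = {2, 3, 5}  B3 = {2, 3, 4}  B4 = {3, 4, 8}  B5 = {1, 3, 8}  B6 = {1, 3, 7}
Tree: B1–B2, B2–B3, B3–B4, B4–B5, B5–B6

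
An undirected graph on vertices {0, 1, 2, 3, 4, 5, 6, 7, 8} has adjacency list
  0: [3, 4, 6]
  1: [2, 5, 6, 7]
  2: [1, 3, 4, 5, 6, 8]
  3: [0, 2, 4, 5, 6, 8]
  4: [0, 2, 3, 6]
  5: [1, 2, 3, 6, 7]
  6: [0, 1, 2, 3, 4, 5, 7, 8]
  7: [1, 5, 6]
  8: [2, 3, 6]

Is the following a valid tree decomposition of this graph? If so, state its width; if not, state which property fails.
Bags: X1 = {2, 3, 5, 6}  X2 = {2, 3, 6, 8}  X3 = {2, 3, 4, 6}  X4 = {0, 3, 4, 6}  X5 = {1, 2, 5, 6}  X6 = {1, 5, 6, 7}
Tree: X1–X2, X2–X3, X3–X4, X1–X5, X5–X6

Yes; width 3.

Checking the three conditions: (i) the bags cover all of {0, 1, 2, 3, 4, 5, 6, 7, 8}; (ii) for each edge, some bag contains both endpoints; (iii) the bags containing any fixed vertex form a subtree. All hold, so the decomposition is valid with width 4 − 1 = 3.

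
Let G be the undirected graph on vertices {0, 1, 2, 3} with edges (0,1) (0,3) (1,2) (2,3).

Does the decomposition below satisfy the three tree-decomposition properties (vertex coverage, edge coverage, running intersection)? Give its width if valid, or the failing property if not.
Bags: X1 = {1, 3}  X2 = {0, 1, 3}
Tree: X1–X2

A tree decomposition must satisfy three properties: every vertex lies in some bag; for every edge, both endpoints lie together in some bag; and for every vertex, the bags containing it form a connected subtree. Here vertex 2 appears in no bag, so the decomposition is invalid.

No — vertex 2 appears in no bag.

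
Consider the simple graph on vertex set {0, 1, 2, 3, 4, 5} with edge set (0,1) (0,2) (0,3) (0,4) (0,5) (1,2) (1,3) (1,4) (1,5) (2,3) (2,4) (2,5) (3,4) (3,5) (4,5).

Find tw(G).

5

A width-5 tree decomposition is:
Bags: B1 = {0, 1, 2, 3, 4, 5}
Tree: (single bag)
A single bag containing all 6 vertices is trivially a valid decomposition of width 5. For the lower bound, the 6 vertices {0, 1, 2, 3, 4, 5} are pairwise adjacent, and any tree decomposition puts a clique entirely inside one bag — forcing width ≥ 5. Combining the bounds, tw(G) = 5.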